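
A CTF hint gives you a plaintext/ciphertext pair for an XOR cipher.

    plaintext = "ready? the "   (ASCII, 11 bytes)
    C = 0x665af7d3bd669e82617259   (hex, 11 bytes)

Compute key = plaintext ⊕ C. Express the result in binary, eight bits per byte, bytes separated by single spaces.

Since C = plaintext ⊕ key, XORing both sides with plaintext gives key = plaintext ⊕ C.
byte 0: 114 xor 102 =  20
byte 1: 101 xor  90 =  63
byte 2:  97 xor 247 = 150
byte 3: 100 xor 211 = 183
byte 4: 121 xor 189 = 196
byte 5:  63 xor 102 =  89
byte 6:  32 xor 158 = 190
byte 7: 116 xor 130 = 246
byte 8: 104 xor  97 =   9
byte 9: 101 xor 114 =  23
byte 10:  32 xor  89 = 121

00010100 00111111 10010110 10110111 11000100 01011001 10111110 11110110 00001001 00010111 01111001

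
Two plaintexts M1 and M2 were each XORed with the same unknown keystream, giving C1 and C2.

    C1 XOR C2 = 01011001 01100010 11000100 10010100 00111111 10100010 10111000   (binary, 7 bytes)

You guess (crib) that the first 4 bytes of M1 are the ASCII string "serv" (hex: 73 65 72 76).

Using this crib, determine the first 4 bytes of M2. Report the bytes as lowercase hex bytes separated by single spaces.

2a 07 b6 e2

Since C1 ⊕ C2 = M1 ⊕ M2, XORing with the guessed M1 bytes yields the corresponding M2 bytes: M2 = (C1 ⊕ C2) ⊕ M1.
59 ^ 73 = 2a
62 ^ 65 = 07
c4 ^ 72 = b6
94 ^ 76 = e2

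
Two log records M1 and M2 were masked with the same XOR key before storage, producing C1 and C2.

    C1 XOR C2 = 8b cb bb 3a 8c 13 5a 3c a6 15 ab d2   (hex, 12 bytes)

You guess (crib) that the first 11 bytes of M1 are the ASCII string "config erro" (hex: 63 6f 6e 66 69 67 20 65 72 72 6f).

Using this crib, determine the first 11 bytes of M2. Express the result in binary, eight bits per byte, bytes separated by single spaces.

11101000 10100100 11010101 01011100 11100101 01110100 01111010 01011001 11010100 01100111 11000100

Since C1 ⊕ C2 = M1 ⊕ M2, XORing with the guessed M1 bytes yields the corresponding M2 bytes: M2 = (C1 ⊕ C2) ⊕ M1.
8b ⊕ 63 = e8
cb ⊕ 6f = a4
bb ⊕ 6e = d5
3a ⊕ 66 = 5c
8c ⊕ 69 = e5
13 ⊕ 67 = 74
5a ⊕ 20 = 7a
3c ⊕ 65 = 59
a6 ⊕ 72 = d4
15 ⊕ 72 = 67
ab ⊕ 6f = c4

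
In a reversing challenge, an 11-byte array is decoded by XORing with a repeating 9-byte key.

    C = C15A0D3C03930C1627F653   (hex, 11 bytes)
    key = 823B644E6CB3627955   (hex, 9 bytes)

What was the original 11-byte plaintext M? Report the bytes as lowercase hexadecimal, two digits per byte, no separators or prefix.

The 9-byte key repeats, so the effective keystream is 82 3b 64 4e 6c b3 62 79 55 82 3b.
byte 0: c1 ^ 82 = 43
byte 1: 5a ^ 3b = 61
byte 2: 0d ^ 64 = 69
byte 3: 3c ^ 4e = 72
byte 4: 03 ^ 6c = 6f
byte 5: 93 ^ b3 = 20
byte 6: 0c ^ 62 = 6e
byte 7: 16 ^ 79 = 6f
byte 8: 27 ^ 55 = 72
byte 9: f6 ^ 82 = 74
byte 10: 53 ^ 3b = 68

436169726f206e6f727468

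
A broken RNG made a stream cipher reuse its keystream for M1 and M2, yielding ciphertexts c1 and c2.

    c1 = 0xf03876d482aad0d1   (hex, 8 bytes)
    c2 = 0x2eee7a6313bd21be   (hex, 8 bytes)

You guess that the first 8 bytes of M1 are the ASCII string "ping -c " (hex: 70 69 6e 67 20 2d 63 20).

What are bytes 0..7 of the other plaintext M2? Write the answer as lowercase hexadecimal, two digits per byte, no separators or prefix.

aebf62d0b13a924f

First, c1 ⊕ c2 = (M1 ⊕ K) ⊕ (M2 ⊕ K) = M1 ⊕ M2, so the key drops out. Then M2 = (M1 ⊕ M2) ⊕ M1 over the first 8 bytes.
byte 0: (f0 xor 2e) xor 70 = de xor 70 = ae
byte 1: (38 xor ee) xor 69 = d6 xor 69 = bf
byte 2: (76 xor 7a) xor 6e = 0c xor 6e = 62
byte 3: (d4 xor 63) xor 67 = b7 xor 67 = d0
byte 4: (82 xor 13) xor 20 = 91 xor 20 = b1
byte 5: (aa xor bd) xor 2d = 17 xor 2d = 3a
byte 6: (d0 xor 21) xor 63 = f1 xor 63 = 92
byte 7: (d1 xor be) xor 20 = 6f xor 20 = 4f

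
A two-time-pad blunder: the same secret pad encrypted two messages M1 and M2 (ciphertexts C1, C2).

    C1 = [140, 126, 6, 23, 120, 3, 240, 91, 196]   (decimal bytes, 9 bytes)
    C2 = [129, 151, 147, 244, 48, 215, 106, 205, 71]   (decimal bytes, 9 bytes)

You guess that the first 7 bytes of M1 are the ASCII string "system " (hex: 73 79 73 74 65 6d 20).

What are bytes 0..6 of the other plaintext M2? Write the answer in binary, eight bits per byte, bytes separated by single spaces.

First, C1 ⊕ C2 = (M1 ⊕ K) ⊕ (M2 ⊕ K) = M1 ⊕ M2, so the key drops out. Then M2 = (M1 ⊕ M2) ⊕ M1 over the first 7 bytes.
byte 0: (8c ⊕ 81) ⊕ 73 = 0d ⊕ 73 = 7e
byte 1: (7e ⊕ 97) ⊕ 79 = e9 ⊕ 79 = 90
byte 2: (06 ⊕ 93) ⊕ 73 = 95 ⊕ 73 = e6
byte 3: (17 ⊕ f4) ⊕ 74 = e3 ⊕ 74 = 97
byte 4: (78 ⊕ 30) ⊕ 65 = 48 ⊕ 65 = 2d
byte 5: (03 ⊕ d7) ⊕ 6d = d4 ⊕ 6d = b9
byte 6: (f0 ⊕ 6a) ⊕ 20 = 9a ⊕ 20 = ba

01111110 10010000 11100110 10010111 00101101 10111001 10111010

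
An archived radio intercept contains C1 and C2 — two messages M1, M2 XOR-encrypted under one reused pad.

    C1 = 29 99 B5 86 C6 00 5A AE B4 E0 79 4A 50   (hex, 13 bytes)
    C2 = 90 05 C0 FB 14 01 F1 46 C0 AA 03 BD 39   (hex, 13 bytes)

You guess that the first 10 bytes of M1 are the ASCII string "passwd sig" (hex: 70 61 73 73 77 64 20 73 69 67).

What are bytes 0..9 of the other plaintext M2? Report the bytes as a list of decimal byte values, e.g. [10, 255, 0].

[201, 253, 6, 14, 165, 101, 139, 155, 29, 45]

First, C1 ⊕ C2 = (M1 ⊕ K) ⊕ (M2 ⊕ K) = M1 ⊕ M2, so the key drops out. Then M2 = (M1 ⊕ M2) ⊕ M1 over the first 10 bytes.
byte 0: (29 ^ 90) ^ 70 = b9 ^ 70 = c9
byte 1: (99 ^ 05) ^ 61 = 9c ^ 61 = fd
byte 2: (b5 ^ c0) ^ 73 = 75 ^ 73 = 06
byte 3: (86 ^ fb) ^ 73 = 7d ^ 73 = 0e
byte 4: (c6 ^ 14) ^ 77 = d2 ^ 77 = a5
byte 5: (00 ^ 01) ^ 64 = 01 ^ 64 = 65
byte 6: (5a ^ f1) ^ 20 = ab ^ 20 = 8b
byte 7: (ae ^ 46) ^ 73 = e8 ^ 73 = 9b
byte 8: (b4 ^ c0) ^ 69 = 74 ^ 69 = 1d
byte 9: (e0 ^ aa) ^ 67 = 4a ^ 67 = 2d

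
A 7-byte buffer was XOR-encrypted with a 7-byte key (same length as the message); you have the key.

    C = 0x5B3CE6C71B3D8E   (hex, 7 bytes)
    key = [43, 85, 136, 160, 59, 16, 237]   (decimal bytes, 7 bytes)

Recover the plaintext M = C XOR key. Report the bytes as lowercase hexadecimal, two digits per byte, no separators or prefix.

 91 XOR  43 = 112
 60 XOR  85 = 105
230 XOR 136 = 110
199 XOR 160 = 103
 27 XOR  59 =  32
 61 XOR  16 =  45
142 XOR 237 =  99

70696e67202d63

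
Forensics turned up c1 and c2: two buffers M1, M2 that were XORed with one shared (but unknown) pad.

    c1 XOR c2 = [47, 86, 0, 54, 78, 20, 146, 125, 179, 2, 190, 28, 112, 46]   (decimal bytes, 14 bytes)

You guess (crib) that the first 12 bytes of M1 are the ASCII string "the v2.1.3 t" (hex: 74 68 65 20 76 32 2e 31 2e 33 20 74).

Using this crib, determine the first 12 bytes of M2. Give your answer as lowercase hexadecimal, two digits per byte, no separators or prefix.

Since c1 ⊕ c2 = M1 ⊕ M2, XORing with the guessed M1 bytes yields the corresponding M2 bytes: M2 = (c1 ⊕ c2) ⊕ M1.
2f XOR 74 = 5b
56 XOR 68 = 3e
00 XOR 65 = 65
36 XOR 20 = 16
4e XOR 76 = 38
14 XOR 32 = 26
92 XOR 2e = bc
7d XOR 31 = 4c
b3 XOR 2e = 9d
02 XOR 33 = 31
be XOR 20 = 9e
1c XOR 74 = 68

5b3e65163826bc4c9d319e68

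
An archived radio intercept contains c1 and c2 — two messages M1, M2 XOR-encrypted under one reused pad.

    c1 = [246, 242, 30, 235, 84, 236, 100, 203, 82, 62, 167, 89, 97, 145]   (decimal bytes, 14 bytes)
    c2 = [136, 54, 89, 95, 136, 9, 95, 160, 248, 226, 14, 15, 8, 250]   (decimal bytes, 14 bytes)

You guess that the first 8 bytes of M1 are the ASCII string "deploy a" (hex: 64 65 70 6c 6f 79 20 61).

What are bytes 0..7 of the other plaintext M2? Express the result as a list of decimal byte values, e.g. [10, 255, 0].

[26, 161, 55, 216, 179, 156, 27, 10]

First, c1 ⊕ c2 = (M1 ⊕ K) ⊕ (M2 ⊕ K) = M1 ⊕ M2, so the key drops out. Then M2 = (M1 ⊕ M2) ⊕ M1 over the first 8 bytes.
byte 0: (f6 XOR 88) XOR 64 = 7e XOR 64 = 1a
byte 1: (f2 XOR 36) XOR 65 = c4 XOR 65 = a1
byte 2: (1e XOR 59) XOR 70 = 47 XOR 70 = 37
byte 3: (eb XOR 5f) XOR 6c = b4 XOR 6c = d8
byte 4: (54 XOR 88) XOR 6f = dc XOR 6f = b3
byte 5: (ec XOR 09) XOR 79 = e5 XOR 79 = 9c
byte 6: (64 XOR 5f) XOR 20 = 3b XOR 20 = 1b
byte 7: (cb XOR a0) XOR 61 = 6b XOR 61 = 0a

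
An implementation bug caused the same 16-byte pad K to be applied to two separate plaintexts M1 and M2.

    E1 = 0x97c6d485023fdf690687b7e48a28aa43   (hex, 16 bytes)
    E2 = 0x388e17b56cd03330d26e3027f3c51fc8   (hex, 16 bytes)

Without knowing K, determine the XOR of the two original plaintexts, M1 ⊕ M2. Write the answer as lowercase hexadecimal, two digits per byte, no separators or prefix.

af48c3306eefec59d4e987c379edb58b

E1 ⊕ E2 = (M1 ⊕ K) ⊕ (M2 ⊕ K) = M1 ⊕ M2 — the shared key cancels under XOR.
10010111 xor 00111000 = 10101111
11000110 xor 10001110 = 01001000
11010100 xor 00010111 = 11000011
10000101 xor 10110101 = 00110000
00000010 xor 01101100 = 01101110
00111111 xor 11010000 = 11101111
11011111 xor 00110011 = 11101100
01101001 xor 00110000 = 01011001
00000110 xor 11010010 = 11010100
10000111 xor 01101110 = 11101001
10110111 xor 00110000 = 10000111
11100100 xor 00100111 = 11000011
10001010 xor 11110011 = 01111001
00101000 xor 11000101 = 11101101
10101010 xor 00011111 = 10110101
01000011 xor 11001000 = 10001011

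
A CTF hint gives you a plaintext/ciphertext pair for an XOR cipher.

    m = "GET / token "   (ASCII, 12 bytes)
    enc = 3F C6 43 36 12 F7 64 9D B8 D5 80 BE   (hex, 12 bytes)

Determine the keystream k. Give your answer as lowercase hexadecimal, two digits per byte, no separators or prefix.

Since enc = m ⊕ k, XORing both sides with m gives k = m ⊕ enc.
byte 0: 01000111 ^ 00111111 = 01111000
byte 1: 01000101 ^ 11000110 = 10000011
byte 2: 01010100 ^ 01000011 = 00010111
byte 3: 00100000 ^ 00110110 = 00010110
byte 4: 00101111 ^ 00010010 = 00111101
byte 5: 00100000 ^ 11110111 = 11010111
byte 6: 01110100 ^ 01100100 = 00010000
byte 7: 01101111 ^ 10011101 = 11110010
byte 8: 01101011 ^ 10111000 = 11010011
byte 9: 01100101 ^ 11010101 = 10110000
byte 10: 01101110 ^ 10000000 = 11101110
byte 11: 00100000 ^ 10111110 = 10011110

788317163dd710f2d3b0ee9e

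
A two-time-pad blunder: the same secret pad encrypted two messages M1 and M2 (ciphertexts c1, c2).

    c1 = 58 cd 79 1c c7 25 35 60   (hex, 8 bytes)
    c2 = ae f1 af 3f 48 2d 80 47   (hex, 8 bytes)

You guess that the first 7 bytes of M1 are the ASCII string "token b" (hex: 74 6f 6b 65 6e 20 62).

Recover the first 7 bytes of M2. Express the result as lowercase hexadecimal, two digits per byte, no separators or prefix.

8253bd46e128d7

First, c1 ⊕ c2 = (M1 ⊕ K) ⊕ (M2 ⊕ K) = M1 ⊕ M2, so the key drops out. Then M2 = (M1 ⊕ M2) ⊕ M1 over the first 7 bytes.
byte 0: (58 XOR ae) XOR 74 = f6 XOR 74 = 82
byte 1: (cd XOR f1) XOR 6f = 3c XOR 6f = 53
byte 2: (79 XOR af) XOR 6b = d6 XOR 6b = bd
byte 3: (1c XOR 3f) XOR 65 = 23 XOR 65 = 46
byte 4: (c7 XOR 48) XOR 6e = 8f XOR 6e = e1
byte 5: (25 XOR 2d) XOR 20 = 08 XOR 20 = 28
byte 6: (35 XOR 80) XOR 62 = b5 XOR 62 = d7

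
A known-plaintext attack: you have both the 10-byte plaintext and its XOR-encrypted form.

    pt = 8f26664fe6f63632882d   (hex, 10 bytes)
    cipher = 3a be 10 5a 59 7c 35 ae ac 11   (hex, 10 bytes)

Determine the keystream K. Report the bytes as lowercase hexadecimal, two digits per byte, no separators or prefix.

Since cipher = pt ⊕ K, XORing both sides with pt gives K = pt ⊕ cipher.
byte 0: 8f XOR 3a = b5
byte 1: 26 XOR be = 98
byte 2: 66 XOR 10 = 76
byte 3: 4f XOR 5a = 15
byte 4: e6 XOR 59 = bf
byte 5: f6 XOR 7c = 8a
byte 6: 36 XOR 35 = 03
byte 7: 32 XOR ae = 9c
byte 8: 88 XOR ac = 24
byte 9: 2d XOR 11 = 3c

b5987615bf8a039c243c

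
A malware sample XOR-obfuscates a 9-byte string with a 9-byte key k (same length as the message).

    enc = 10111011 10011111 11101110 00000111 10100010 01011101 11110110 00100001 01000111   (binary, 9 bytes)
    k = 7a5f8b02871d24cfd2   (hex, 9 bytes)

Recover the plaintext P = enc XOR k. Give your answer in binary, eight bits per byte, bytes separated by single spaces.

11000001 11000000 01100101 00000101 00100101 01000000 11010010 11101110 10010101

XOR is its own inverse, so applying the key byte-wise gives the result directly.
bb ^ 7a = c1
9f ^ 5f = c0
ee ^ 8b = 65
07 ^ 02 = 05
a2 ^ 87 = 25
5d ^ 1d = 40
f6 ^ 24 = d2
21 ^ cf = ee
47 ^ d2 = 95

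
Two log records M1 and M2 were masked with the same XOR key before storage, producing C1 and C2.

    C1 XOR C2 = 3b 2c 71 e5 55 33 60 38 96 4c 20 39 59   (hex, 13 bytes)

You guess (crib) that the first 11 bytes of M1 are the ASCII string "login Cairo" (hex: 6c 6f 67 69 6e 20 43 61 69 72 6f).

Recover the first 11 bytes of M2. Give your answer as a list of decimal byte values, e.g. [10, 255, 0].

Since C1 ⊕ C2 = M1 ⊕ M2, XORing with the guessed M1 bytes yields the corresponding M2 bytes: M2 = (C1 ⊕ C2) ⊕ M1.
byte 0: 00111011 XOR 01101100 = 01010111
byte 1: 00101100 XOR 01101111 = 01000011
byte 2: 01110001 XOR 01100111 = 00010110
byte 3: 11100101 XOR 01101001 = 10001100
byte 4: 01010101 XOR 01101110 = 00111011
byte 5: 00110011 XOR 00100000 = 00010011
byte 6: 01100000 XOR 01000011 = 00100011
byte 7: 00111000 XOR 01100001 = 01011001
byte 8: 10010110 XOR 01101001 = 11111111
byte 9: 01001100 XOR 01110010 = 00111110
byte 10: 00100000 XOR 01101111 = 01001111

[87, 67, 22, 140, 59, 19, 35, 89, 255, 62, 79]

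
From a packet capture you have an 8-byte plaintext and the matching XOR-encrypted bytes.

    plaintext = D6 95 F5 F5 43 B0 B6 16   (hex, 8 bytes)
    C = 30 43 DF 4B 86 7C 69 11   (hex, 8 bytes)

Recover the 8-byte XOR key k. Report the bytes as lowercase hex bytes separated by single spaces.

e6 d6 2a be c5 cc df 07

Since C = plaintext ⊕ k, XORing both sides with plaintext gives k = plaintext ⊕ C.
byte 0: d6 XOR 30 = e6
byte 1: 95 XOR 43 = d6
byte 2: f5 XOR df = 2a
byte 3: f5 XOR 4b = be
byte 4: 43 XOR 86 = c5
byte 5: b0 XOR 7c = cc
byte 6: b6 XOR 69 = df
byte 7: 16 XOR 11 = 07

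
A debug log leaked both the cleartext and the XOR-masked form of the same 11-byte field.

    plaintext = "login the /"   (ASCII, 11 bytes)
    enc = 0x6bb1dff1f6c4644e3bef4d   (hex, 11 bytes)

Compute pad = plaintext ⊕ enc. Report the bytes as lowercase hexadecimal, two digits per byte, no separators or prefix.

07deb89898e410265ecf62

Since enc = plaintext ⊕ pad, XORing both sides with plaintext gives pad = plaintext ⊕ enc.
byte 0: 01101100 ⊕ 01101011 = 00000111
byte 1: 01101111 ⊕ 10110001 = 11011110
byte 2: 01100111 ⊕ 11011111 = 10111000
byte 3: 01101001 ⊕ 11110001 = 10011000
byte 4: 01101110 ⊕ 11110110 = 10011000
byte 5: 00100000 ⊕ 11000100 = 11100100
byte 6: 01110100 ⊕ 01100100 = 00010000
byte 7: 01101000 ⊕ 01001110 = 00100110
byte 8: 01100101 ⊕ 00111011 = 01011110
byte 9: 00100000 ⊕ 11101111 = 11001111
byte 10: 00101111 ⊕ 01001101 = 01100010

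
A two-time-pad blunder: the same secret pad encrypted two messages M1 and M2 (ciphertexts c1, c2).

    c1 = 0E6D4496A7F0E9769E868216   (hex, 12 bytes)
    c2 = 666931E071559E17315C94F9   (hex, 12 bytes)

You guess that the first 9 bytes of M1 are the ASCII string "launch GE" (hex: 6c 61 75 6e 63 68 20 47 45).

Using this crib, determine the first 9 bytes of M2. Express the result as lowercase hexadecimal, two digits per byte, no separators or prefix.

04650018b5cd5726ea

First, c1 ⊕ c2 = (M1 ⊕ K) ⊕ (M2 ⊕ K) = M1 ⊕ M2, so the key drops out. Then M2 = (M1 ⊕ M2) ⊕ M1 over the first 9 bytes.
byte 0: (0e XOR 66) XOR 6c = 68 XOR 6c = 04
byte 1: (6d XOR 69) XOR 61 = 04 XOR 61 = 65
byte 2: (44 XOR 31) XOR 75 = 75 XOR 75 = 00
byte 3: (96 XOR e0) XOR 6e = 76 XOR 6e = 18
byte 4: (a7 XOR 71) XOR 63 = d6 XOR 63 = b5
byte 5: (f0 XOR 55) XOR 68 = a5 XOR 68 = cd
byte 6: (e9 XOR 9e) XOR 20 = 77 XOR 20 = 57
byte 7: (76 XOR 17) XOR 47 = 61 XOR 47 = 26
byte 8: (9e XOR 31) XOR 45 = af XOR 45 = ea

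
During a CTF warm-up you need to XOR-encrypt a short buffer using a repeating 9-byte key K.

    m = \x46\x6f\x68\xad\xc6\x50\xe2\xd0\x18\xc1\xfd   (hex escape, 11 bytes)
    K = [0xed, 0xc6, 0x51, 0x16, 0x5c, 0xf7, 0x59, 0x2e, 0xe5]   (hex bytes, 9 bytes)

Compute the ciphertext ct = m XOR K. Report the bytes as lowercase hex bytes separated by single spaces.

The 9-byte key repeats, so the effective keystream is ed c6 51 16 5c f7 59 2e e5 ed c6.
byte 0: 46 ⊕ ed = ab
byte 1: 6f ⊕ c6 = a9
byte 2: 68 ⊕ 51 = 39
byte 3: ad ⊕ 16 = bb
byte 4: c6 ⊕ 5c = 9a
byte 5: 50 ⊕ f7 = a7
byte 6: e2 ⊕ 59 = bb
byte 7: d0 ⊕ 2e = fe
byte 8: 18 ⊕ e5 = fd
byte 9: c1 ⊕ ed = 2c
byte 10: fd ⊕ c6 = 3b

ab a9 39 bb 9a a7 bb fe fd 2c 3b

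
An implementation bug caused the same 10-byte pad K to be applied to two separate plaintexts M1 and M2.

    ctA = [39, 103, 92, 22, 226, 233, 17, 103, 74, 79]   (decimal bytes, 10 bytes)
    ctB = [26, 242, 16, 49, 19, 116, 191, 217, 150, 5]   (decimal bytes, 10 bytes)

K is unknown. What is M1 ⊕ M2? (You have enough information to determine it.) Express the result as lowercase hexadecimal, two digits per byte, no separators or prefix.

3d954c27f19daebedc4a

ctA ⊕ ctB = (M1 ⊕ K) ⊕ (M2 ⊕ K) = M1 ⊕ M2 — the shared key cancels under XOR.
byte 0: 27 ^ 1a = 3d
byte 1: 67 ^ f2 = 95
byte 2: 5c ^ 10 = 4c
byte 3: 16 ^ 31 = 27
byte 4: e2 ^ 13 = f1
byte 5: e9 ^ 74 = 9d
byte 6: 11 ^ bf = ae
byte 7: 67 ^ d9 = be
byte 8: 4a ^ 96 = dc
byte 9: 4f ^ 05 = 4a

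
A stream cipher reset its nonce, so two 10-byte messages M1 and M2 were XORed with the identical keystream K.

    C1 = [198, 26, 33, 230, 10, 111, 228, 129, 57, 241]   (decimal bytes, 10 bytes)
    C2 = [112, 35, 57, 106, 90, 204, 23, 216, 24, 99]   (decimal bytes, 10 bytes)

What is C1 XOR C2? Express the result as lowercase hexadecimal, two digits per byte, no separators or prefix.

b639188c50a3f3592192

C1 ⊕ C2 = (M1 ⊕ K) ⊕ (M2 ⊕ K) = M1 ⊕ M2 — the shared key cancels under XOR.
11000110 ⊕ 01110000 = 10110110
00011010 ⊕ 00100011 = 00111001
00100001 ⊕ 00111001 = 00011000
11100110 ⊕ 01101010 = 10001100
00001010 ⊕ 01011010 = 01010000
01101111 ⊕ 11001100 = 10100011
11100100 ⊕ 00010111 = 11110011
10000001 ⊕ 11011000 = 01011001
00111001 ⊕ 00011000 = 00100001
11110001 ⊕ 01100011 = 10010010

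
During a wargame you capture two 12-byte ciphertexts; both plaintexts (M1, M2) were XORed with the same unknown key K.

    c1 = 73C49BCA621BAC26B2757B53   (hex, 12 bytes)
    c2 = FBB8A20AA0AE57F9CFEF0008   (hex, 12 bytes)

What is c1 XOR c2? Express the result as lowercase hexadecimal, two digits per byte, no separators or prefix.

887c39c0c2b5fbdf7d9a7b5b

c1 ⊕ c2 = (M1 ⊕ K) ⊕ (M2 ⊕ K) = M1 ⊕ M2 — the shared key cancels under XOR.
byte 0: 01110011 ^ 11111011 = 10001000
byte 1: 11000100 ^ 10111000 = 01111100
byte 2: 10011011 ^ 10100010 = 00111001
byte 3: 11001010 ^ 00001010 = 11000000
byte 4: 01100010 ^ 10100000 = 11000010
byte 5: 00011011 ^ 10101110 = 10110101
byte 6: 10101100 ^ 01010111 = 11111011
byte 7: 00100110 ^ 11111001 = 11011111
byte 8: 10110010 ^ 11001111 = 01111101
byte 9: 01110101 ^ 11101111 = 10011010
byte 10: 01111011 ^ 00000000 = 01111011
byte 11: 01010011 ^ 00001000 = 01011011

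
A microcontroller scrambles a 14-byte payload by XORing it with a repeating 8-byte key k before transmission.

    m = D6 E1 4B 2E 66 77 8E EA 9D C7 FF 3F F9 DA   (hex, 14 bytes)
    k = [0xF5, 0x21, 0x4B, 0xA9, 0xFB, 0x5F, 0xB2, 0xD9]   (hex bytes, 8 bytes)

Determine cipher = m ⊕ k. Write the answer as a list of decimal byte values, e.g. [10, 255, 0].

[35, 192, 0, 135, 157, 40, 60, 51, 104, 230, 180, 150, 2, 133]

The 8-byte key repeats, so the effective keystream is f5 21 4b a9 fb 5f b2 d9 f5 21 4b a9 fb 5f.
byte 0: d6 xor f5 = 23
byte 1: e1 xor 21 = c0
byte 2: 4b xor 4b = 00
byte 3: 2e xor a9 = 87
byte 4: 66 xor fb = 9d
byte 5: 77 xor 5f = 28
byte 6: 8e xor b2 = 3c
byte 7: ea xor d9 = 33
byte 8: 9d xor f5 = 68
byte 9: c7 xor 21 = e6
byte 10: ff xor 4b = b4
byte 11: 3f xor a9 = 96
byte 12: f9 xor fb = 02
byte 13: da xor 5f = 85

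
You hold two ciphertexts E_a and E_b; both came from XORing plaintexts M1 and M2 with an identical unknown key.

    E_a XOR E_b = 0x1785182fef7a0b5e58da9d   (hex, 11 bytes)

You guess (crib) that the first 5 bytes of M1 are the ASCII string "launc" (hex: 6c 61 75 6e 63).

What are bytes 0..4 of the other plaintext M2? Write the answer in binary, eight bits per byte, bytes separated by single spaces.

01111011 11100100 01101101 01000001 10001100

Since E_a ⊕ E_b = M1 ⊕ M2, XORing with the guessed M1 bytes yields the corresponding M2 bytes: M2 = (E_a ⊕ E_b) ⊕ M1.
 23 XOR 108 = 123
133 XOR  97 = 228
 24 XOR 117 = 109
 47 XOR 110 =  65
239 XOR  99 = 140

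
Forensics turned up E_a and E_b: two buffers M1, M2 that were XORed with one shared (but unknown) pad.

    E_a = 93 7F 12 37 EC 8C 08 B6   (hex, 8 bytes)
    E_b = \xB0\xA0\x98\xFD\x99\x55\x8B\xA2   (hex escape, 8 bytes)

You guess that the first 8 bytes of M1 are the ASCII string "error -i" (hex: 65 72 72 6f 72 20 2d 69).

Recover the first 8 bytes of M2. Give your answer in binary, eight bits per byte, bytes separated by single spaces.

01000110 10101101 11111000 10100101 00000111 11111001 10101110 01111101

First, E_a ⊕ E_b = (M1 ⊕ K) ⊕ (M2 ⊕ K) = M1 ⊕ M2, so the key drops out. Then M2 = (M1 ⊕ M2) ⊕ M1 over the first 8 bytes.
byte 0: (93 xor b0) xor 65 = 23 xor 65 = 46
byte 1: (7f xor a0) xor 72 = df xor 72 = ad
byte 2: (12 xor 98) xor 72 = 8a xor 72 = f8
byte 3: (37 xor fd) xor 6f = ca xor 6f = a5
byte 4: (ec xor 99) xor 72 = 75 xor 72 = 07
byte 5: (8c xor 55) xor 20 = d9 xor 20 = f9
byte 6: (08 xor 8b) xor 2d = 83 xor 2d = ae
byte 7: (b6 xor a2) xor 69 = 14 xor 69 = 7d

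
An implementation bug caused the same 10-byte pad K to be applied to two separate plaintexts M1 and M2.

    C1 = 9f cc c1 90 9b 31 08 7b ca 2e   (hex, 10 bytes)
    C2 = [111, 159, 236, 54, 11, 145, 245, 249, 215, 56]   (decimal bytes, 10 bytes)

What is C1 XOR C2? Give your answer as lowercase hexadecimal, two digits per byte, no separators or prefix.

C1 ⊕ C2 = (M1 ⊕ K) ⊕ (M2 ⊕ K) = M1 ⊕ M2 — the shared key cancels under XOR.
byte 0: 159 ^ 111 = 240
byte 1: 204 ^ 159 =  83
byte 2: 193 ^ 236 =  45
byte 3: 144 ^  54 = 166
byte 4: 155 ^  11 = 144
byte 5:  49 ^ 145 = 160
byte 6:   8 ^ 245 = 253
byte 7: 123 ^ 249 = 130
byte 8: 202 ^ 215 =  29
byte 9:  46 ^  56 =  22

f0532da690a0fd821d16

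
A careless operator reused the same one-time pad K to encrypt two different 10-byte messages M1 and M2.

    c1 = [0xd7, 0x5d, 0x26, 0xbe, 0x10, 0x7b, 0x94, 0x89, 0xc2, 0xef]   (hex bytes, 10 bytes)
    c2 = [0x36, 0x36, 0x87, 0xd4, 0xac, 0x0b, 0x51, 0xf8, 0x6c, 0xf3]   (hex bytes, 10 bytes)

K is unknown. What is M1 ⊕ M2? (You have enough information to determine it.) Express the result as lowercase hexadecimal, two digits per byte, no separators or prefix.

c1 ⊕ c2 = (M1 ⊕ K) ⊕ (M2 ⊕ K) = M1 ⊕ M2 — the shared key cancels under XOR.
byte 0: d7 XOR 36 = e1
byte 1: 5d XOR 36 = 6b
byte 2: 26 XOR 87 = a1
byte 3: be XOR d4 = 6a
byte 4: 10 XOR ac = bc
byte 5: 7b XOR 0b = 70
byte 6: 94 XOR 51 = c5
byte 7: 89 XOR f8 = 71
byte 8: c2 XOR 6c = ae
byte 9: ef XOR f3 = 1c

e16ba16abc70c571ae1c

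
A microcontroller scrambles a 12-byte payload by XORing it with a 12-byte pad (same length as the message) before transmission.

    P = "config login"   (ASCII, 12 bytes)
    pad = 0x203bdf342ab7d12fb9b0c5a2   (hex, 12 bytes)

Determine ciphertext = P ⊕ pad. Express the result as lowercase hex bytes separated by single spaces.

XOR is its own inverse, so applying the key byte-wise gives the result directly.
01100011 ⊕ 00100000 = 01000011
01101111 ⊕ 00111011 = 01010100
01101110 ⊕ 11011111 = 10110001
01100110 ⊕ 00110100 = 01010010
01101001 ⊕ 00101010 = 01000011
01100111 ⊕ 10110111 = 11010000
00100000 ⊕ 11010001 = 11110001
01101100 ⊕ 00101111 = 01000011
01101111 ⊕ 10111001 = 11010110
01100111 ⊕ 10110000 = 11010111
01101001 ⊕ 11000101 = 10101100
01101110 ⊕ 10100010 = 11001100

43 54 b1 52 43 d0 f1 43 d6 d7 ac cc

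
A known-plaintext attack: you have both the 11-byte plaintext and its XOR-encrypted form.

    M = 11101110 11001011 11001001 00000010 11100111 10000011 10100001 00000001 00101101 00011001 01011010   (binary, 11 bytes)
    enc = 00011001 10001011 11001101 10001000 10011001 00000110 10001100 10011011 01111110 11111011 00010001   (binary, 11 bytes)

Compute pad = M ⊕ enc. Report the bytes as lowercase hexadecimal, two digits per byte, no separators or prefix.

Since enc = M ⊕ pad, XORing both sides with M gives pad = M ⊕ enc.
byte 0: ee XOR 19 = f7
byte 1: cb XOR 8b = 40
byte 2: c9 XOR cd = 04
byte 3: 02 XOR 88 = 8a
byte 4: e7 XOR 99 = 7e
byte 5: 83 XOR 06 = 85
byte 6: a1 XOR 8c = 2d
byte 7: 01 XOR 9b = 9a
byte 8: 2d XOR 7e = 53
byte 9: 19 XOR fb = e2
byte 10: 5a XOR 11 = 4b

f740048a7e852d9a53e24b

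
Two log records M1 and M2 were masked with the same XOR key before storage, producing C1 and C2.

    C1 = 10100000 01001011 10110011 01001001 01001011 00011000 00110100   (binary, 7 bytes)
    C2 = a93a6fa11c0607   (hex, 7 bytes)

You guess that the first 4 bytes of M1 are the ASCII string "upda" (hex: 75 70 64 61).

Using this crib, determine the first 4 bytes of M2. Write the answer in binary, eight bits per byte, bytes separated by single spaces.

First, C1 ⊕ C2 = (M1 ⊕ K) ⊕ (M2 ⊕ K) = M1 ⊕ M2, so the key drops out. Then M2 = (M1 ⊕ M2) ⊕ M1 over the first 4 bytes.
byte 0: (a0 xor a9) xor 75 = 09 xor 75 = 7c
byte 1: (4b xor 3a) xor 70 = 71 xor 70 = 01
byte 2: (b3 xor 6f) xor 64 = dc xor 64 = b8
byte 3: (49 xor a1) xor 61 = e8 xor 61 = 89

01111100 00000001 10111000 10001001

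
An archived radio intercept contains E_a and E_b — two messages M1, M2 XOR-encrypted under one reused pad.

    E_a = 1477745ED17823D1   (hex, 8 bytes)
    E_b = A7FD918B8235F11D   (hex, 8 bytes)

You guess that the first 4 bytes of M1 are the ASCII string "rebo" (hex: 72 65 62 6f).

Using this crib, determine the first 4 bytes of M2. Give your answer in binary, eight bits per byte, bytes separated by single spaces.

11000001 11101111 10000111 10111010

First, E_a ⊕ E_b = (M1 ⊕ K) ⊕ (M2 ⊕ K) = M1 ⊕ M2, so the key drops out. Then M2 = (M1 ⊕ M2) ⊕ M1 over the first 4 bytes.
byte 0: (14 ^ a7) ^ 72 = b3 ^ 72 = c1
byte 1: (77 ^ fd) ^ 65 = 8a ^ 65 = ef
byte 2: (74 ^ 91) ^ 62 = e5 ^ 62 = 87
byte 3: (5e ^ 8b) ^ 6f = d5 ^ 6f = ba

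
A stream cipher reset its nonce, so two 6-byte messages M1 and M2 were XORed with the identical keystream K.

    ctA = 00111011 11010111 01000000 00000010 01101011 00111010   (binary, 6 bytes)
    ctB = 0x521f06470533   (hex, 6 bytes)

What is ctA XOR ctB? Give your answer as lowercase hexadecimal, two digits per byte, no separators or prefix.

69c846456e09

ctA ⊕ ctB = (M1 ⊕ K) ⊕ (M2 ⊕ K) = M1 ⊕ M2 — the shared key cancels under XOR.
00111011 xor 01010010 = 01101001
11010111 xor 00011111 = 11001000
01000000 xor 00000110 = 01000110
00000010 xor 01000111 = 01000101
01101011 xor 00000101 = 01101110
00111010 xor 00110011 = 00001001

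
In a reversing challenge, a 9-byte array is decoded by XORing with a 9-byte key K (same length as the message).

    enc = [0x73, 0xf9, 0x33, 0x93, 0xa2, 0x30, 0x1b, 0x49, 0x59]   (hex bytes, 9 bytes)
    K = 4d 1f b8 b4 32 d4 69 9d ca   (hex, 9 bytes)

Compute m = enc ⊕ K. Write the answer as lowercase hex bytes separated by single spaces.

XOR is its own inverse, so applying the key byte-wise gives the result directly.
byte 0: 73 ⊕ 4d = 3e
byte 1: f9 ⊕ 1f = e6
byte 2: 33 ⊕ b8 = 8b
byte 3: 93 ⊕ b4 = 27
byte 4: a2 ⊕ 32 = 90
byte 5: 30 ⊕ d4 = e4
byte 6: 1b ⊕ 69 = 72
byte 7: 49 ⊕ 9d = d4
byte 8: 59 ⊕ ca = 93

3e e6 8b 27 90 e4 72 d4 93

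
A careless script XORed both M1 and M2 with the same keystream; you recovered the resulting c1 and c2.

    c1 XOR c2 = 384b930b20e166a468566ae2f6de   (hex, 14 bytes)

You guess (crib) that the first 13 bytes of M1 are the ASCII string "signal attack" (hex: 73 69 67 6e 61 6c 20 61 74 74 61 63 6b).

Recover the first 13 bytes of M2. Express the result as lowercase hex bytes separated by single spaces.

Since c1 ⊕ c2 = M1 ⊕ M2, XORing with the guessed M1 bytes yields the corresponding M2 bytes: M2 = (c1 ⊕ c2) ⊕ M1.
38 XOR 73 = 4b
4b XOR 69 = 22
93 XOR 67 = f4
0b XOR 6e = 65
20 XOR 61 = 41
e1 XOR 6c = 8d
66 XOR 20 = 46
a4 XOR 61 = c5
68 XOR 74 = 1c
56 XOR 74 = 22
6a XOR 61 = 0b
e2 XOR 63 = 81
f6 XOR 6b = 9d

4b 22 f4 65 41 8d 46 c5 1c 22 0b 81 9d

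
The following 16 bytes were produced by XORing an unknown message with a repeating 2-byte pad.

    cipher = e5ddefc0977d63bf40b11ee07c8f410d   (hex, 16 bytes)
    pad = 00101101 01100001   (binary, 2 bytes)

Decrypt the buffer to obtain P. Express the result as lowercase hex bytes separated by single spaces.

The 2-byte key repeats, so the effective keystream is 2d 61 2d 61 2d 61 2d 61 2d 61 2d 61 2d 61 2d 61.
byte 0: e5 ⊕ 2d = c8
byte 1: dd ⊕ 61 = bc
byte 2: ef ⊕ 2d = c2
byte 3: c0 ⊕ 61 = a1
byte 4: 97 ⊕ 2d = ba
byte 5: 7d ⊕ 61 = 1c
byte 6: 63 ⊕ 2d = 4e
byte 7: bf ⊕ 61 = de
byte 8: 40 ⊕ 2d = 6d
byte 9: b1 ⊕ 61 = d0
byte 10: 1e ⊕ 2d = 33
byte 11: e0 ⊕ 61 = 81
byte 12: 7c ⊕ 2d = 51
byte 13: 8f ⊕ 61 = ee
byte 14: 41 ⊕ 2d = 6c
byte 15: 0d ⊕ 61 = 6c

c8 bc c2 a1 ba 1c 4e de 6d d0 33 81 51 ee 6c 6c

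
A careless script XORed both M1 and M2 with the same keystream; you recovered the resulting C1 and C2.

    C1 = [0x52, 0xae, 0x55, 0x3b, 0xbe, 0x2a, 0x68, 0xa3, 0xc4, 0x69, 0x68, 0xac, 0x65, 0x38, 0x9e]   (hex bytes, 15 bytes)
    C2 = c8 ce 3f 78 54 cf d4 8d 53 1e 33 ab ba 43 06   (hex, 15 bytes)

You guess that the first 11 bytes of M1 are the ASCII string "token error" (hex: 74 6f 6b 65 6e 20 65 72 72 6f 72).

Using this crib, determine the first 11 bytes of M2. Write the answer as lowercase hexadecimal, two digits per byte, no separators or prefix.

ee0f012684c5d95ce51829

First, C1 ⊕ C2 = (M1 ⊕ K) ⊕ (M2 ⊕ K) = M1 ⊕ M2, so the key drops out. Then M2 = (M1 ⊕ M2) ⊕ M1 over the first 11 bytes.
byte 0: (52 ^ c8) ^ 74 = 9a ^ 74 = ee
byte 1: (ae ^ ce) ^ 6f = 60 ^ 6f = 0f
byte 2: (55 ^ 3f) ^ 6b = 6a ^ 6b = 01
byte 3: (3b ^ 78) ^ 65 = 43 ^ 65 = 26
byte 4: (be ^ 54) ^ 6e = ea ^ 6e = 84
byte 5: (2a ^ cf) ^ 20 = e5 ^ 20 = c5
byte 6: (68 ^ d4) ^ 65 = bc ^ 65 = d9
byte 7: (a3 ^ 8d) ^ 72 = 2e ^ 72 = 5c
byte 8: (c4 ^ 53) ^ 72 = 97 ^ 72 = e5
byte 9: (69 ^ 1e) ^ 6f = 77 ^ 6f = 18
byte 10: (68 ^ 33) ^ 72 = 5b ^ 72 = 29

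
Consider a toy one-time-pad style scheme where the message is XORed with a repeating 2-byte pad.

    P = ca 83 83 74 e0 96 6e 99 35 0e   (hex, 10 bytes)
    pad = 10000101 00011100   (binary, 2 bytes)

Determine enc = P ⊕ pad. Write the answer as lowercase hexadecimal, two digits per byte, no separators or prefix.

The 2-byte key repeats, so the effective keystream is 85 1c 85 1c 85 1c 85 1c 85 1c.
byte 0: 11001010 ^ 10000101 = 01001111
byte 1: 10000011 ^ 00011100 = 10011111
byte 2: 10000011 ^ 10000101 = 00000110
byte 3: 01110100 ^ 00011100 = 01101000
byte 4: 11100000 ^ 10000101 = 01100101
byte 5: 10010110 ^ 00011100 = 10001010
byte 6: 01101110 ^ 10000101 = 11101011
byte 7: 10011001 ^ 00011100 = 10000101
byte 8: 00110101 ^ 10000101 = 10110000
byte 9: 00001110 ^ 00011100 = 00010010

4f9f0668658aeb85b012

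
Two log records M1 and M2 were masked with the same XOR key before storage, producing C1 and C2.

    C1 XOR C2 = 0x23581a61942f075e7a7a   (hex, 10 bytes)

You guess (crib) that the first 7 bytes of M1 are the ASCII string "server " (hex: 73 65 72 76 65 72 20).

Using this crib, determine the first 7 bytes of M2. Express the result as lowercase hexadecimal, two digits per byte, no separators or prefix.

503d6817f15d27

Since C1 ⊕ C2 = M1 ⊕ M2, XORing with the guessed M1 bytes yields the corresponding M2 bytes: M2 = (C1 ⊕ C2) ⊕ M1.
byte 0:  35 XOR 115 =  80
byte 1:  88 XOR 101 =  61
byte 2:  26 XOR 114 = 104
byte 3:  97 XOR 118 =  23
byte 4: 148 XOR 101 = 241
byte 5:  47 XOR 114 =  93
byte 6:   7 XOR  32 =  39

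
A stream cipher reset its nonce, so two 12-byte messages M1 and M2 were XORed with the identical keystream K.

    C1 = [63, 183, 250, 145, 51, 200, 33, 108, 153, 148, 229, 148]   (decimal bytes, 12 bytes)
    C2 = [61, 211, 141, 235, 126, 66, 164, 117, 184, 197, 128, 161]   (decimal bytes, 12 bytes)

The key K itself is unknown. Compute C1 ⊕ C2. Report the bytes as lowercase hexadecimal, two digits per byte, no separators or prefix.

C1 ⊕ C2 = (M1 ⊕ K) ⊕ (M2 ⊕ K) = M1 ⊕ M2 — the shared key cancels under XOR.
3f xor 3d = 02
b7 xor d3 = 64
fa xor 8d = 77
91 xor eb = 7a
33 xor 7e = 4d
c8 xor 42 = 8a
21 xor a4 = 85
6c xor 75 = 19
99 xor b8 = 21
94 xor c5 = 51
e5 xor 80 = 65
94 xor a1 = 35

0264777a4d8a851921516535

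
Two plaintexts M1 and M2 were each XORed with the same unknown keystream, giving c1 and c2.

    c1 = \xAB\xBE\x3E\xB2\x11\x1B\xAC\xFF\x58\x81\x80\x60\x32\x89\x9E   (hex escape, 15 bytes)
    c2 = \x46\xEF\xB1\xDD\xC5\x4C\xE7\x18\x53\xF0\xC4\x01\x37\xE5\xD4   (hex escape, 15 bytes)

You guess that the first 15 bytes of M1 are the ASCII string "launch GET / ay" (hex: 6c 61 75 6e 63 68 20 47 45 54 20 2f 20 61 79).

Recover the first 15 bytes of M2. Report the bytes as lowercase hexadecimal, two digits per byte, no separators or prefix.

8130fa01b73f6ba04e25644e250d33

First, c1 ⊕ c2 = (M1 ⊕ K) ⊕ (M2 ⊕ K) = M1 ⊕ M2, so the key drops out. Then M2 = (M1 ⊕ M2) ⊕ M1 over the first 15 bytes.
byte 0: (ab xor 46) xor 6c = ed xor 6c = 81
byte 1: (be xor ef) xor 61 = 51 xor 61 = 30
byte 2: (3e xor b1) xor 75 = 8f xor 75 = fa
byte 3: (b2 xor dd) xor 6e = 6f xor 6e = 01
byte 4: (11 xor c5) xor 63 = d4 xor 63 = b7
byte 5: (1b xor 4c) xor 68 = 57 xor 68 = 3f
byte 6: (ac xor e7) xor 20 = 4b xor 20 = 6b
byte 7: (ff xor 18) xor 47 = e7 xor 47 = a0
byte 8: (58 xor 53) xor 45 = 0b xor 45 = 4e
byte 9: (81 xor f0) xor 54 = 71 xor 54 = 25
byte 10: (80 xor c4) xor 20 = 44 xor 20 = 64
byte 11: (60 xor 01) xor 2f = 61 xor 2f = 4e
byte 12: (32 xor 37) xor 20 = 05 xor 20 = 25
byte 13: (89 xor e5) xor 61 = 6c xor 61 = 0d
byte 14: (9e xor d4) xor 79 = 4a xor 79 = 33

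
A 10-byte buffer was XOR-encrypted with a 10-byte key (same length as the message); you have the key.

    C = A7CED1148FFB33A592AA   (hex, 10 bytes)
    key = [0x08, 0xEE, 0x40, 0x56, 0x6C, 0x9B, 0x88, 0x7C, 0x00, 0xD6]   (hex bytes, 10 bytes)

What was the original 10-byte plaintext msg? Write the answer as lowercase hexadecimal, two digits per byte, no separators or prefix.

af209142e360bbd9927c

XOR is its own inverse, so applying the key byte-wise gives the result directly.
a7 xor 08 = af
ce xor ee = 20
d1 xor 40 = 91
14 xor 56 = 42
8f xor 6c = e3
fb xor 9b = 60
33 xor 88 = bb
a5 xor 7c = d9
92 xor 00 = 92
aa xor d6 = 7c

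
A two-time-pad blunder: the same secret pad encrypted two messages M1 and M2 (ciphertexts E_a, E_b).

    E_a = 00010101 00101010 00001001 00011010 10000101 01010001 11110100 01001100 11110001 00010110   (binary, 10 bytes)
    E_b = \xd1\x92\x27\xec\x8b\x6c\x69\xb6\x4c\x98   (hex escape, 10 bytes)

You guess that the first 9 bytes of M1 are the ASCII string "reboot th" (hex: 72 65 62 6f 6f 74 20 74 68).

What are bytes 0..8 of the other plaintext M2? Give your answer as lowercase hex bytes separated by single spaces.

b6 dd 4c 99 61 49 bd 8e d5

First, E_a ⊕ E_b = (M1 ⊕ K) ⊕ (M2 ⊕ K) = M1 ⊕ M2, so the key drops out. Then M2 = (M1 ⊕ M2) ⊕ M1 over the first 9 bytes.
byte 0: (15 ⊕ d1) ⊕ 72 = c4 ⊕ 72 = b6
byte 1: (2a ⊕ 92) ⊕ 65 = b8 ⊕ 65 = dd
byte 2: (09 ⊕ 27) ⊕ 62 = 2e ⊕ 62 = 4c
byte 3: (1a ⊕ ec) ⊕ 6f = f6 ⊕ 6f = 99
byte 4: (85 ⊕ 8b) ⊕ 6f = 0e ⊕ 6f = 61
byte 5: (51 ⊕ 6c) ⊕ 74 = 3d ⊕ 74 = 49
byte 6: (f4 ⊕ 69) ⊕ 20 = 9d ⊕ 20 = bd
byte 7: (4c ⊕ b6) ⊕ 74 = fa ⊕ 74 = 8e
byte 8: (f1 ⊕ 4c) ⊕ 68 = bd ⊕ 68 = d5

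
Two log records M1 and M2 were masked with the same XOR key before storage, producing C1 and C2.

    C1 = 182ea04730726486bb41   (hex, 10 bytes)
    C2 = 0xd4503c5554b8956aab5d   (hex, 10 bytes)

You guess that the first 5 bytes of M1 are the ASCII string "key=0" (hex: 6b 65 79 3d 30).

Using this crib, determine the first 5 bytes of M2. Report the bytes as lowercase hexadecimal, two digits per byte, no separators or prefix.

a71be52f54

First, C1 ⊕ C2 = (M1 ⊕ K) ⊕ (M2 ⊕ K) = M1 ⊕ M2, so the key drops out. Then M2 = (M1 ⊕ M2) ⊕ M1 over the first 5 bytes.
byte 0: (18 xor d4) xor 6b = cc xor 6b = a7
byte 1: (2e xor 50) xor 65 = 7e xor 65 = 1b
byte 2: (a0 xor 3c) xor 79 = 9c xor 79 = e5
byte 3: (47 xor 55) xor 3d = 12 xor 3d = 2f
byte 4: (30 xor 54) xor 30 = 64 xor 30 = 54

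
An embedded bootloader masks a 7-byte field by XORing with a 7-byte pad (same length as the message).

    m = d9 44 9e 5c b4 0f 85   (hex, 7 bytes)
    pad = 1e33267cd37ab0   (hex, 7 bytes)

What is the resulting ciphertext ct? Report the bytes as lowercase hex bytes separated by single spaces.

c7 77 b8 20 67 75 35

byte 0: 11011001 XOR 00011110 = 11000111
byte 1: 01000100 XOR 00110011 = 01110111
byte 2: 10011110 XOR 00100110 = 10111000
byte 3: 01011100 XOR 01111100 = 00100000
byte 4: 10110100 XOR 11010011 = 01100111
byte 5: 00001111 XOR 01111010 = 01110101
byte 6: 10000101 XOR 10110000 = 00110101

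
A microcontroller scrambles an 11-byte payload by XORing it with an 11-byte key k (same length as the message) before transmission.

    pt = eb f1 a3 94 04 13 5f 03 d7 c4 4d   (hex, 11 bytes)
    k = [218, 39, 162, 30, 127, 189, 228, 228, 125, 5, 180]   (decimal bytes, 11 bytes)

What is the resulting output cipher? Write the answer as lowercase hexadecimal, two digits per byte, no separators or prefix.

XOR is its own inverse, so applying the key byte-wise gives the result directly.
eb xor da = 31
f1 xor 27 = d6
a3 xor a2 = 01
94 xor 1e = 8a
04 xor 7f = 7b
13 xor bd = ae
5f xor e4 = bb
03 xor e4 = e7
d7 xor 7d = aa
c4 xor 05 = c1
4d xor b4 = f9

31d6018a7baebbe7aac1f9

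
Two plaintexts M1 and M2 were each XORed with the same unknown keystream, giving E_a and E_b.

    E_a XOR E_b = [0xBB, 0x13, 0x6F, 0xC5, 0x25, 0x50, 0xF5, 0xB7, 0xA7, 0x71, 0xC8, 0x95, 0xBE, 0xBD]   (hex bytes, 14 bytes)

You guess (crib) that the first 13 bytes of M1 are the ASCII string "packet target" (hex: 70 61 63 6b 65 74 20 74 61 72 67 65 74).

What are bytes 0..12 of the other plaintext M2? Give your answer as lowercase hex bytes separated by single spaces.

Since E_a ⊕ E_b = M1 ⊕ M2, XORing with the guessed M1 bytes yields the corresponding M2 bytes: M2 = (E_a ⊕ E_b) ⊕ M1.
byte 0: bb ^ 70 = cb
byte 1: 13 ^ 61 = 72
byte 2: 6f ^ 63 = 0c
byte 3: c5 ^ 6b = ae
byte 4: 25 ^ 65 = 40
byte 5: 50 ^ 74 = 24
byte 6: f5 ^ 20 = d5
byte 7: b7 ^ 74 = c3
byte 8: a7 ^ 61 = c6
byte 9: 71 ^ 72 = 03
byte 10: c8 ^ 67 = af
byte 11: 95 ^ 65 = f0
byte 12: be ^ 74 = ca

cb 72 0c ae 40 24 d5 c3 c6 03 af f0 ca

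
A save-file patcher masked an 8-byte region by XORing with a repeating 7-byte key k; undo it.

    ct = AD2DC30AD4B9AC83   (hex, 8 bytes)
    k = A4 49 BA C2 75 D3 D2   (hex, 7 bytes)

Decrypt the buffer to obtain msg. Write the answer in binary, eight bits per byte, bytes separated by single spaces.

The 7-byte key repeats, so the effective keystream is a4 49 ba c2 75 d3 d2 a4.
byte 0: 173 xor 164 =   9
byte 1:  45 xor  73 = 100
byte 2: 195 xor 186 = 121
byte 3:  10 xor 194 = 200
byte 4: 212 xor 117 = 161
byte 5: 185 xor 211 = 106
byte 6: 172 xor 210 = 126
byte 7: 131 xor 164 =  39

00001001 01100100 01111001 11001000 10100001 01101010 01111110 00100111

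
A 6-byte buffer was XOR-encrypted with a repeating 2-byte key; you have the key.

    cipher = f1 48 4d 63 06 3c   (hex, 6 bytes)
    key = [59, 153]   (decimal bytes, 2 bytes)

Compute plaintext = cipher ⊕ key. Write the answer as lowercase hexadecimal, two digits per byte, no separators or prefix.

cad176fa3da5

The 2-byte key repeats, so the effective keystream is 3b 99 3b 99 3b 99.
byte 0: 11110001 ^ 00111011 = 11001010
byte 1: 01001000 ^ 10011001 = 11010001
byte 2: 01001101 ^ 00111011 = 01110110
byte 3: 01100011 ^ 10011001 = 11111010
byte 4: 00000110 ^ 00111011 = 00111101
byte 5: 00111100 ^ 10011001 = 10100101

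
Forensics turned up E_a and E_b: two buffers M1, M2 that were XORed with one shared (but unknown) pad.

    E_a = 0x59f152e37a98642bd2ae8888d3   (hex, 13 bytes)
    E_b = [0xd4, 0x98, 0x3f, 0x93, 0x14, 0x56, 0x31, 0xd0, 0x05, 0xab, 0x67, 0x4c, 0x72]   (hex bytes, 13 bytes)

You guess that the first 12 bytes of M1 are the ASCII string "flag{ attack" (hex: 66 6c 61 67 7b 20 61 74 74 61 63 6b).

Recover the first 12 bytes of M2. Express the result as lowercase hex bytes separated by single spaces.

eb 05 0c 17 15 ee 34 8f a3 64 8c af

First, E_a ⊕ E_b = (M1 ⊕ K) ⊕ (M2 ⊕ K) = M1 ⊕ M2, so the key drops out. Then M2 = (M1 ⊕ M2) ⊕ M1 over the first 12 bytes.
byte 0: (59 XOR d4) XOR 66 = 8d XOR 66 = eb
byte 1: (f1 XOR 98) XOR 6c = 69 XOR 6c = 05
byte 2: (52 XOR 3f) XOR 61 = 6d XOR 61 = 0c
byte 3: (e3 XOR 93) XOR 67 = 70 XOR 67 = 17
byte 4: (7a XOR 14) XOR 7b = 6e XOR 7b = 15
byte 5: (98 XOR 56) XOR 20 = ce XOR 20 = ee
byte 6: (64 XOR 31) XOR 61 = 55 XOR 61 = 34
byte 7: (2b XOR d0) XOR 74 = fb XOR 74 = 8f
byte 8: (d2 XOR 05) XOR 74 = d7 XOR 74 = a3
byte 9: (ae XOR ab) XOR 61 = 05 XOR 61 = 64
byte 10: (88 XOR 67) XOR 63 = ef XOR 63 = 8c
byte 11: (88 XOR 4c) XOR 6b = c4 XOR 6b = af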